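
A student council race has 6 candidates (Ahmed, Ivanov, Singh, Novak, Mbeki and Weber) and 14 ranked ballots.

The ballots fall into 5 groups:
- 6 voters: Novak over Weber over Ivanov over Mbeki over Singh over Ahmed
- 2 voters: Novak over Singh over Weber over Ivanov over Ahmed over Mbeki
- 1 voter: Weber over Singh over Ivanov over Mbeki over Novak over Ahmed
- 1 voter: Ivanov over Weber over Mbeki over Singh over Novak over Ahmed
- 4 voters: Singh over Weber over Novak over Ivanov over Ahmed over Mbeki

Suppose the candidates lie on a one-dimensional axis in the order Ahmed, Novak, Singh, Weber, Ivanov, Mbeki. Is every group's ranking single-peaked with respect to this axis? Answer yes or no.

no

Axis positions: Ahmed=1, Novak=2, Singh=3, Weber=4, Ivanov=5, Mbeki=6.
Group 1: ranking walks positions 2-4-5-6-3-1; Weber is ranked above Singh even though Singh lies between Weber and the peak Novak on the axis — preferences dip and rise again. Not single-peaked.
Group 2 (peak Novak at position 2): ranking walks positions 2-3-4-5-1-6, expanding outward from the peak — single-peaked.
Group 3 (peak Weber at position 4): ranking walks positions 4-3-5-6-2-1, expanding outward from the peak — single-peaked.
Group 4 (peak Ivanov at position 5): ranking walks positions 5-4-6-3-2-1, expanding outward from the peak — single-peaked.
Group 5 (peak Singh at position 3): ranking walks positions 3-4-2-5-1-6, expanding outward from the peak — single-peaked.
Group 1 violates single-peakedness, so the profile is not single-peaked on this axis.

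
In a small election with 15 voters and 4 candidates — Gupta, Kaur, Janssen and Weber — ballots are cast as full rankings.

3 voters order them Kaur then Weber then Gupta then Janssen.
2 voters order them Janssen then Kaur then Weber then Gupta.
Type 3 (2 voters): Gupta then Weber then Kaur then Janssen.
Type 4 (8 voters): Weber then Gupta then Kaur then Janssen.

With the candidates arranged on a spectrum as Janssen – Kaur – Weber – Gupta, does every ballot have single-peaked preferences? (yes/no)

Axis positions: Janssen=1, Kaur=2, Weber=3, Gupta=4.
Type 1 (peak Kaur at position 2): ranking walks positions 2-3-4-1, expanding outward from the peak — single-peaked.
Type 2 (peak Janssen at position 1): ranking walks positions 1-2-3-4, expanding outward from the peak — single-peaked.
Type 3 (peak Gupta at position 4): ranking walks positions 4-3-2-1, expanding outward from the peak — single-peaked.
Type 4 (peak Weber at position 3): ranking walks positions 3-4-2-1, expanding outward from the peak — single-peaked.
Every ranking is single-peaked on this axis.

yes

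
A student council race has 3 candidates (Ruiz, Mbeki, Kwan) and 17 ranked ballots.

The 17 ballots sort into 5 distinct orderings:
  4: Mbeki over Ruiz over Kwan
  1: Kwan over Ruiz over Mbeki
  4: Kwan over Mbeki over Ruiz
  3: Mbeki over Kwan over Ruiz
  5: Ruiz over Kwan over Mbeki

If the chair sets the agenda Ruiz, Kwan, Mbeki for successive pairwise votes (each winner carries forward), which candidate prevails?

Round 1: Ruiz vs Kwan — 9–8, Ruiz advances.
Round 2: Ruiz vs Mbeki — 6–11, Mbeki advances.
The agenda winner is Mbeki.

Mbeki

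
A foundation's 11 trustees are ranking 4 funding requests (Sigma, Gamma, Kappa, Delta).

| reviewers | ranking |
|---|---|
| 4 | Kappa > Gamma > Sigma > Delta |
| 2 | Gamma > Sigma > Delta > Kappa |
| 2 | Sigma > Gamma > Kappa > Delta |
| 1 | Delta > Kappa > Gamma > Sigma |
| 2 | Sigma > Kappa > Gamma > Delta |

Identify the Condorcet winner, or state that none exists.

Check each pair by majority over 11 ballots:
Sigma–Gamma: Gamma 7–4.
Sigma vs Kappa: Sigma wins 6–5.
Sigma vs Delta: Sigma, 10–1.
Gamma vs Kappa: Kappa, 7–4.
Gamma vs Delta: Gamma wins 10–1.
Kappa vs Delta: Kappa wins 8–3.
Each project drops at least one matchup (Sigma loses to Gamma; Gamma loses to Kappa; Kappa loses to Sigma; Delta loses to Sigma); the cycle Sigma → Kappa → Gamma → Sigma rules out a Condorcet winner.

none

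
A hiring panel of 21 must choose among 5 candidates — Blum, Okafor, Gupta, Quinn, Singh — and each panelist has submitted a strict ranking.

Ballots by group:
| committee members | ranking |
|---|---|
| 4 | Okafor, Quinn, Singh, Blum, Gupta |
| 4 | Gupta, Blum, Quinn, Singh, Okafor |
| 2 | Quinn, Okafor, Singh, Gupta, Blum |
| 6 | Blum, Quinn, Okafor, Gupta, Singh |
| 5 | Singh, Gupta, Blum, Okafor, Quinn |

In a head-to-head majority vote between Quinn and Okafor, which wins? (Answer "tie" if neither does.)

Quinn

Ballots ranking Quinn above Okafor: 4 + 2 + 6 = 12.
Ballots ranking Okafor above Quinn: 21 − 12 = 9.
Quinn wins the head-to-head 12–9.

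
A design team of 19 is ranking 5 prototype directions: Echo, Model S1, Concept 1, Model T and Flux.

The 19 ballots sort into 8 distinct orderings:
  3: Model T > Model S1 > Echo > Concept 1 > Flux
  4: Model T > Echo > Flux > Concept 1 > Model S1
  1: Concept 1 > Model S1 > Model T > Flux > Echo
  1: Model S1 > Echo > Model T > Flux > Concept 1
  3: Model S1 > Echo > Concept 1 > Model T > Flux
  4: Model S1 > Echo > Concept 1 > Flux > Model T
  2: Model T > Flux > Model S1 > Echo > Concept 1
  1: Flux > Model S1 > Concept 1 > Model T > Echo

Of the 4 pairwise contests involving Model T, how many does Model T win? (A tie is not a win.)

Model T against each rival (19 engineers):
Model T vs Echo: Model T, 11–8.
Model T vs Model S1: Model S1 wins 10–9.
Model T vs Concept 1: Model T is ranked higher on 3+4+1+2 = 10 ballots, Concept 1 on 9. Model T wins 10–9.
Model T vs Flux: 14 to 5, Model T.
Model T beats Echo, Concept 1, Flux; loses to Model S1 — 3 pairwise wins.

3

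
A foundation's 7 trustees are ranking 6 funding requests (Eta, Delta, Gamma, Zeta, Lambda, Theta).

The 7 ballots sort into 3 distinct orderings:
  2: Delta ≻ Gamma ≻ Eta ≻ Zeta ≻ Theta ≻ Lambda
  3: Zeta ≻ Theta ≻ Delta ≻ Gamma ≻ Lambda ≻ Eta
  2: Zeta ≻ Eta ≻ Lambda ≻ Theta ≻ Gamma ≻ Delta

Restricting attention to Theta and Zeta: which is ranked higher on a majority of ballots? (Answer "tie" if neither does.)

No ballot ranks Theta above Zeta: 0.
Ballots ranking Zeta above Theta: 7 − 0 = 7.
Zeta wins the head-to-head 7–0.

Zeta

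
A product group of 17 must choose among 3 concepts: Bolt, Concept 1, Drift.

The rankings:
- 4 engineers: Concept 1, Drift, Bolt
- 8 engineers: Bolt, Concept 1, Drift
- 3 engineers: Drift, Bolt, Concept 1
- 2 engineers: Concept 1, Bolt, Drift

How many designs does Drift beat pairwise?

Drift against each rival (17 engineers):
Drift–Bolt: Bolt 10–7.
Drift vs Concept 1: 3 to 14, Concept 1.
Drift beats no one; loses to Bolt, Concept 1 — 0 pairwise wins.

0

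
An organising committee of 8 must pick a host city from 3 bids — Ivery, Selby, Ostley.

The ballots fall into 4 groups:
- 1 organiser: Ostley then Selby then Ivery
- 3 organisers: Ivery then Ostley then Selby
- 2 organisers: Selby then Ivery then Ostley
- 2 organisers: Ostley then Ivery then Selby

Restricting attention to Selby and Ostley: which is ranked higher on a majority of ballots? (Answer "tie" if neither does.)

Ballots ranking Selby above Ostley: 2.
Ballots ranking Ostley above Selby: 8 − 2 = 6.
Ostley wins the head-to-head 6–2.

Ostley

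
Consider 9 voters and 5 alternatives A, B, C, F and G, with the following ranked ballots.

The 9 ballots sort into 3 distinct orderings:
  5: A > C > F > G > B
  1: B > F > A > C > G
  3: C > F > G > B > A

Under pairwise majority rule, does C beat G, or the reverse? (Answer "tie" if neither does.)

Ballots ranking C above G: 5 + 1 + 3 = 9.
Ballots ranking G above C: 9 − 9 = 0.
C wins the head-to-head 9–0.

C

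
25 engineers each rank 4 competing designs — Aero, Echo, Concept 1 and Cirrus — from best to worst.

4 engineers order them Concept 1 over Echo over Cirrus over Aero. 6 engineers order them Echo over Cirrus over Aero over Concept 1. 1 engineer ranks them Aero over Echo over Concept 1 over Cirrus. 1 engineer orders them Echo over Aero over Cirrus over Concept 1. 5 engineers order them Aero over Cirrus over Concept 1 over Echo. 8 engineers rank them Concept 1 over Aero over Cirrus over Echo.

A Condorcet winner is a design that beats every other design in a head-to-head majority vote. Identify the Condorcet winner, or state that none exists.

Pairwise majorities:
Aero vs Echo: Aero wins 14–11.
Aero vs Concept 1: Aero, 13–12.
Aero vs Cirrus: Aero wins 15–10.
Echo–Concept 1: Concept 1 17–8.
Echo–Cirrus: Cirrus 13–12.
Concept 1 vs Cirrus: Concept 1, 13–12.
Only Aero has no losses; Aero is the Condorcet winner.

Aero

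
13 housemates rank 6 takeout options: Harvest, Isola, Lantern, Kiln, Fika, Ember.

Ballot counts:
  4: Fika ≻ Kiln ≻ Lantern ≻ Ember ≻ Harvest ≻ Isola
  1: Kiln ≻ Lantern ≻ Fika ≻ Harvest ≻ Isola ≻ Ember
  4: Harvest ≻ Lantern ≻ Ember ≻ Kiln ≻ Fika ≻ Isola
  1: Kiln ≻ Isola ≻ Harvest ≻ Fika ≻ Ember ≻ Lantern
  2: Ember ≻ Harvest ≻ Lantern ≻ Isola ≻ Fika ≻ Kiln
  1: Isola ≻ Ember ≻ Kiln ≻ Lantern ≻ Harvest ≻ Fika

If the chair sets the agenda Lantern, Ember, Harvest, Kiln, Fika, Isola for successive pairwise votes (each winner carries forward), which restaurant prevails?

Round 1: Lantern vs Ember — 9–4, Lantern advances.
Round 2: Lantern vs Harvest — 6–7, Harvest advances.
Round 3: Harvest vs Kiln — 6–7, Kiln advances.
Round 4: Kiln vs Fika — 7–6, Kiln advances.
Round 5: Kiln vs Isola — 10–3, Kiln advances.
Kiln survives the agenda.

Kiln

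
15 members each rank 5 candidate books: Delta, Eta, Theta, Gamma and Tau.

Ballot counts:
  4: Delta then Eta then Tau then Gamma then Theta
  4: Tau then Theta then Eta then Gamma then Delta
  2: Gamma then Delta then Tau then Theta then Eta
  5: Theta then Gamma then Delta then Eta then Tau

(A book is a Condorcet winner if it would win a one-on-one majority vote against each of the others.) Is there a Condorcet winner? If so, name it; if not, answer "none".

none

Head-to-head results (15 members):
Delta vs Eta: 11 to 4, Delta.
Delta vs Theta: Delta is ranked higher on 4+2 = 6 ballots, Theta on 9. Theta wins 9–6.
Delta vs Gamma: 4 to 11, Gamma.
Delta vs Tau: Delta, 11–4.
Eta vs Theta: Theta, 11–4.
Eta vs Gamma: Eta is ranked higher on 4+4 = 8 ballots, Gamma on 7. Eta wins 8–7.
Eta vs Tau: Eta, 9–6.
Theta vs Gamma: 9 to 6, Theta.
Theta vs Tau: Theta preferred on 5 ballots; Tau wins 10–5.
Gamma vs Tau: Tau wins 8–7.
Every book loses at least once (Delta loses to Theta; Eta loses to Delta; Theta loses to Tau; Gamma loses to Eta; Tau loses to Delta). The majority relation contains the cycle Delta → Eta → Gamma → Delta, so there is no Condorcet winner.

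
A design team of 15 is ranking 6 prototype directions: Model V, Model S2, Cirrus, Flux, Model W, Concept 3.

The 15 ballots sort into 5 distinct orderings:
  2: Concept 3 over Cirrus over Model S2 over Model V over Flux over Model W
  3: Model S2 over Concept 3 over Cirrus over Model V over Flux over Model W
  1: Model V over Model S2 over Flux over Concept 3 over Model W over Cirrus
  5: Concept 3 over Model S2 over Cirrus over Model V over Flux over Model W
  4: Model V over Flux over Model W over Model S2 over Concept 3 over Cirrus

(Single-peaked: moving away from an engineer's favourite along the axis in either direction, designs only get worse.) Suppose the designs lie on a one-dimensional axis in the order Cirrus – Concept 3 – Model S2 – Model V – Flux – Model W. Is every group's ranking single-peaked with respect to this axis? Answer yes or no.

yes

Axis positions: Cirrus=1, Concept 3=2, Model S2=3, Model V=4, Flux=5, Model W=6.
Group 1 (peak Concept 3 at position 2): ranking walks positions 2-1-3-4-5-6, expanding outward from the peak — single-peaked.
Group 2 (peak Model S2 at position 3): ranking walks positions 3-2-1-4-5-6, expanding outward from the peak — single-peaked.
Group 3 (peak Model V at position 4): ranking walks positions 4-3-5-2-6-1, expanding outward from the peak — single-peaked.
Group 4 (peak Concept 3 at position 2): ranking walks positions 2-3-1-4-5-6, expanding outward from the peak — single-peaked.
Group 5 (peak Model V at position 4): ranking walks positions 4-5-6-3-2-1, expanding outward from the peak — single-peaked.
Every ranking is single-peaked on this axis.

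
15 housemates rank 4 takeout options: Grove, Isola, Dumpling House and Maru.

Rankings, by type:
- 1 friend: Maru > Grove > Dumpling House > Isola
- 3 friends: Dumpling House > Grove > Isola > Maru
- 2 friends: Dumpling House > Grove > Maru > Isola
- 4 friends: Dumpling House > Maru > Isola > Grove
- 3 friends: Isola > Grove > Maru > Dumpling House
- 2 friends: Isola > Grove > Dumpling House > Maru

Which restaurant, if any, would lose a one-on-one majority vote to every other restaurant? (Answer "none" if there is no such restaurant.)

Pairwise majorities:
Grove vs Isola: 6 to 9, Isola.
Grove vs Dumpling House: Dumpling House wins 9–6.
Grove vs Maru: Grove preferred on 3+2+3+2 = 10 ballots; Grove wins 10–5.
Isola–Dumpling House: Dumpling House 10–5.
Isola–Maru: Isola 8–7.
Dumpling House vs Maru: 11 to 4, Dumpling House.
Only Maru has no wins; Maru is the Condorcet loser.

Maru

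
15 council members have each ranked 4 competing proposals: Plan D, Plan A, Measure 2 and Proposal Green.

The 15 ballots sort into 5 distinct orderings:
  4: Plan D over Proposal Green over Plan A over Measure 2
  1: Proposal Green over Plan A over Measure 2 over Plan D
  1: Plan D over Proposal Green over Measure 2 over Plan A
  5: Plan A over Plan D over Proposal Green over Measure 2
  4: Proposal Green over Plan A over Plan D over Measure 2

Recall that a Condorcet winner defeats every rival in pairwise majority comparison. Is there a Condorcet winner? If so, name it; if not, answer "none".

none

Pairwise majorities:
Plan D vs Plan A: Plan A wins 10–5.
Plan D vs Measure 2: Plan D wins 14–1.
Plan D–Proposal Green: Plan D 10–5.
Plan A vs Measure 2: Plan A, 14–1.
Plan A vs Proposal Green: Proposal Green, 10–5.
Measure 2 vs Proposal Green: Proposal Green wins 15–0.
Every option loses at least once (Plan D loses to Plan A; Plan A loses to Proposal Green; Measure 2 loses to Plan D; Proposal Green loses to Plan D). The majority relation contains the cycle Plan D > Proposal Green > Plan A > Plan D, so there is no Condorcet winner.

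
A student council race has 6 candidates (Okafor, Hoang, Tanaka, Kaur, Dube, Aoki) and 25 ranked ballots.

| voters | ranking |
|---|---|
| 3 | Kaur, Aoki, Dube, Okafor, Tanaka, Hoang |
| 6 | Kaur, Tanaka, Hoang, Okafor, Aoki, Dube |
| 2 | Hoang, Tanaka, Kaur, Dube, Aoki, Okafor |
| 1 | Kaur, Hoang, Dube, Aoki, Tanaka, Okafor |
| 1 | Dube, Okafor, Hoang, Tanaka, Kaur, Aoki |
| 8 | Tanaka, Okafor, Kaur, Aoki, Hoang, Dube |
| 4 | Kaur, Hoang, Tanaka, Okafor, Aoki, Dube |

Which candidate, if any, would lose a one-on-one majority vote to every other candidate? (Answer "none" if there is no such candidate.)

Pairwise majorities:
Okafor vs Hoang: Hoang, 13–12.
Okafor vs Tanaka: Tanaka wins 21–4.
Okafor–Kaur: Kaur 16–9.
Okafor vs Dube: 18 to 7, Okafor.
Okafor–Aoki: Okafor 19–6.
Hoang vs Tanaka: Tanaka wins 17–8.
Hoang vs Kaur: Kaur, 22–3.
Hoang vs Dube: 6+2+1+8+4 = 21 for Hoang, 4 for Dube — Hoang by 21–4.
Hoang vs Aoki: Hoang is ranked higher on 6+2+1+1+4 = 14 ballots, Aoki on 11. Hoang wins 14–11.
Tanaka vs Kaur: Kaur wins 14–11.
Tanaka vs Dube: Tanaka, 20–5.
Tanaka vs Aoki: Tanaka preferred on 6+2+1+8+4 = 21 ballots; Tanaka wins 21–4.
Kaur vs Dube: Kaur, 24–1.
Kaur vs Aoki: 25 to 0, Kaur.
Dube vs Aoki: 2+1+1 = 4 for Dube, 21 for Aoki — Aoki by 21–4.
Only Dube has no wins; Dube is the Condorcet loser.

Dube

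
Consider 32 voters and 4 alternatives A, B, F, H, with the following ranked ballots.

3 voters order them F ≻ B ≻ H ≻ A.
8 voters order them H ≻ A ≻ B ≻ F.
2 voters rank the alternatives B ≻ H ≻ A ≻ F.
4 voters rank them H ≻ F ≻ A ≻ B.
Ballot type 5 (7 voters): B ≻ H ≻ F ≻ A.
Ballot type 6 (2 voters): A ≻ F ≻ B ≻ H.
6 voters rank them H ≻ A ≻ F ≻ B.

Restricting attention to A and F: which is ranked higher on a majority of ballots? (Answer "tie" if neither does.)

A

Ballots ranking A above F: 8 + 2 + 2 + 6 = 18.
Ballots ranking F above A: 32 − 18 = 14.
A wins the head-to-head 18–14.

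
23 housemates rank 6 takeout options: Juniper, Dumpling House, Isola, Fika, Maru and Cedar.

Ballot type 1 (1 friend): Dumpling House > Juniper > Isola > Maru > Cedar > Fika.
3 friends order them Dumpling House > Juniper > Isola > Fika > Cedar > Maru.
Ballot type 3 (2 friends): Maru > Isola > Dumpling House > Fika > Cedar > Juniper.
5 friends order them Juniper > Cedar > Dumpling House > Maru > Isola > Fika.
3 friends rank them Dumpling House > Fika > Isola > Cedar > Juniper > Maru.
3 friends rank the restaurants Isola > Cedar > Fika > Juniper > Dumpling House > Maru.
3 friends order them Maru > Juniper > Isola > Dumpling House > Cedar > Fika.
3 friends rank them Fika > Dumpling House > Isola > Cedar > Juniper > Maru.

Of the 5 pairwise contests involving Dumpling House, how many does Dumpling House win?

Dumpling House against each rival (23 friends):
Dumpling House vs Juniper: 12 to 11, Dumpling House.
Dumpling House vs Isola: Dumpling House, 15–8.
Dumpling House vs Fika: Dumpling House, 17–6.
Dumpling House vs Maru: 1+3+5+3+3+3 = 18 for Dumpling House, 5 for Maru — Dumpling House by 18–5.
Dumpling House vs Cedar: Dumpling House preferred on 1+3+2+3+3+3 = 15 ballots; Dumpling House wins 15–8.
Dumpling House beats Juniper, Isola, Fika, Maru, Cedar — 5 pairwise wins.

5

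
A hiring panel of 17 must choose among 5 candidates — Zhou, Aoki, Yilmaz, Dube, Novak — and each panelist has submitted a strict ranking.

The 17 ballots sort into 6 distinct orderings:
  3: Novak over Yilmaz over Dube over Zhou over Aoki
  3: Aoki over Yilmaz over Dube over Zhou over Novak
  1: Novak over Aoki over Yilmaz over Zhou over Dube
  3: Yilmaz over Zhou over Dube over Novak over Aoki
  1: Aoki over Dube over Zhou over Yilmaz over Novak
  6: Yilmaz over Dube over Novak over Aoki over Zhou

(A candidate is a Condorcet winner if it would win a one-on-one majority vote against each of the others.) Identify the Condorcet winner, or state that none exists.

Head-to-head results (17 committee members):
Zhou vs Aoki: Aoki, 11–6.
Zhou–Yilmaz: Yilmaz 16–1.
Zhou vs Dube: Dube, 13–4.
Zhou–Novak: Novak 10–7.
Aoki vs Yilmaz: Yilmaz wins 12–5.
Aoki–Dube: Dube 12–5.
Aoki vs Novak: Novak, 13–4.
Yilmaz–Dube: Yilmaz 16–1.
Yilmaz–Novak: Yilmaz 13–4.
Dube vs Novak: Dube, 13–4.
Yilmaz defeats every rival head-to-head and is the Condorcet winner.

Yilmaz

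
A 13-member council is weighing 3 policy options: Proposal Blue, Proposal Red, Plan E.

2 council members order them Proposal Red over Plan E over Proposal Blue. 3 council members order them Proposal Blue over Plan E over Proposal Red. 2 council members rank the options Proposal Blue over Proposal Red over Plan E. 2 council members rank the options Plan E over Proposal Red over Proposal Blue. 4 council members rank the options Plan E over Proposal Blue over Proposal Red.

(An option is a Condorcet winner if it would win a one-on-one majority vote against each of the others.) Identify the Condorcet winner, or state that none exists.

Plan E

Pairwise majorities:
Proposal Blue–Proposal Red: Proposal Blue 9–4.
Proposal Blue vs Plan E: Plan E, 8–5.
Proposal Red vs Plan E: Plan E wins 9–4.
Only Plan E has no losses; Plan E is the Condorcet winner.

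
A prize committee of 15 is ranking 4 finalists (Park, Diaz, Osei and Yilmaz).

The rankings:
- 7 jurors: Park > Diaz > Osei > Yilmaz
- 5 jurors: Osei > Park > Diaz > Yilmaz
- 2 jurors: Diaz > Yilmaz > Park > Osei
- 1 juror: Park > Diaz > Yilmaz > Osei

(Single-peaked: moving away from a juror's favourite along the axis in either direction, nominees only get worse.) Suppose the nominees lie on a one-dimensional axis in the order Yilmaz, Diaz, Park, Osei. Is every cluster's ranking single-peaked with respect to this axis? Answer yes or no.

Axis positions: Yilmaz=1, Diaz=2, Park=3, Osei=4.
Cluster 1 (peak Park at position 3): ranking walks positions 3-2-4-1, expanding outward from the peak — single-peaked.
Cluster 2 (peak Osei at position 4): ranking walks positions 4-3-2-1, expanding outward from the peak — single-peaked.
Cluster 3 (peak Diaz at position 2): ranking walks positions 2-1-3-4, expanding outward from the peak — single-peaked.
Cluster 4 (peak Park at position 3): ranking walks positions 3-2-1-4, expanding outward from the peak — single-peaked.
Every ranking is single-peaked on this axis.

yes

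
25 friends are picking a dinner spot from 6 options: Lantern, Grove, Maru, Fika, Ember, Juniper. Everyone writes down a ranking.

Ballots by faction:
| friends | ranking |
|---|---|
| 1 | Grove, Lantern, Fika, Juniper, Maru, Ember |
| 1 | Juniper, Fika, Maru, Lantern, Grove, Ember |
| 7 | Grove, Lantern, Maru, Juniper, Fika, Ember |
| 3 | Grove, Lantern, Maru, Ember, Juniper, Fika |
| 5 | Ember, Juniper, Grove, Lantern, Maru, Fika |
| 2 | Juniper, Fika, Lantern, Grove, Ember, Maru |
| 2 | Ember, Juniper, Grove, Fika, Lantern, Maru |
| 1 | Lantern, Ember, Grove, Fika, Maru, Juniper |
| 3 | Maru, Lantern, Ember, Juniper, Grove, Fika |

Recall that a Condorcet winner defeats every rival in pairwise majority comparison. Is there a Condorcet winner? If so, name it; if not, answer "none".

Pairwise majorities:
Lantern vs Grove: Grove, 18–7.
Lantern vs Maru: Lantern wins 21–4.
Lantern–Fika: Lantern 20–5.
Lantern vs Ember: Lantern wins 18–7.
Lantern vs Juniper: Lantern wins 15–10.
Grove vs Maru: Grove, 21–4.
Grove vs Fika: Grove wins 22–3.
Grove vs Ember: Grove, 14–11.
Grove vs Juniper: Juniper wins 13–12.
Maru–Fika: Maru 18–7.
Maru–Ember: Maru 15–10.
Maru–Juniper: Maru 14–11.
Fika vs Ember: Ember wins 14–11.
Fika–Juniper: Juniper 23–2.
Ember–Juniper: Ember 14–11.
Each restaurant drops at least one matchup (Lantern loses to Grove; Grove loses to Juniper; Maru loses to Lantern; Fika loses to Lantern; Ember loses to Lantern; Juniper loses to Lantern); the cycle Lantern → Juniper → Grove → Lantern rules out a Condorcet winner.

none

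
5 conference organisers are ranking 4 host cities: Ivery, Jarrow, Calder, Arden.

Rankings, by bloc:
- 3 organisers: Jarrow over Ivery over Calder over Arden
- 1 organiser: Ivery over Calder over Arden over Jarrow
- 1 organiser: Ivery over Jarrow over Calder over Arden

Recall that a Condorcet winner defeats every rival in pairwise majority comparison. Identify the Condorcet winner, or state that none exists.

Head-to-head results (5 organisers):
Ivery vs Jarrow: Ivery preferred on 1+1 = 2 ballots; Jarrow wins 3–2.
Ivery–Calder: Ivery 5–0.
Ivery vs Arden: 3+1+1 = 5 for Ivery, 0 for Arden — Ivery by 5–0.
Jarrow vs Calder: 4 to 1, Jarrow.
Jarrow vs Arden: 3+1 = 4 for Jarrow, 1 for Arden — Jarrow by 4–1.
Calder vs Arden: 3+1+1 = 5 for Calder, 0 for Arden — Calder by 5–0.
Jarrow wins every pairwise contest, so Jarrow is the Condorcet winner.

Jarrow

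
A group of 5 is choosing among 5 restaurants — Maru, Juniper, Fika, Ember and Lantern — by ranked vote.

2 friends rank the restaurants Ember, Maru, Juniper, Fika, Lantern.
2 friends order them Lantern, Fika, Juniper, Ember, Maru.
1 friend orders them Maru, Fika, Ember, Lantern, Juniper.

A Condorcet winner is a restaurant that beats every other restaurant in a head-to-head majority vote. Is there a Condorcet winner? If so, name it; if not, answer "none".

Head-to-head results (5 friends):
Maru–Juniper: Maru 3–2.
Maru vs Fika: Maru preferred on 2+1 = 3 ballots; Maru wins 3–2.
Maru vs Ember: Maru preferred on 1 ballot; Ember wins 4–1.
Maru–Lantern: Maru 3–2.
Juniper vs Fika: Fika wins 3–2.
Juniper vs Ember: 2 to 3, Ember.
Juniper vs Lantern: 2 to 3, Lantern.
Fika vs Ember: Fika is ranked higher on 2+1 = 3 ballots, Ember on 2. Fika wins 3–2.
Fika vs Lantern: Fika wins 3–2.
Ember vs Lantern: Ember wins 3–2.
Every restaurant loses at least once (Maru loses to Ember; Juniper loses to Maru; Fika loses to Maru; Ember loses to Fika; Lantern loses to Maru). The majority relation contains the cycle Maru → Fika → Ember → Maru, so there is no Condorcet winner.

none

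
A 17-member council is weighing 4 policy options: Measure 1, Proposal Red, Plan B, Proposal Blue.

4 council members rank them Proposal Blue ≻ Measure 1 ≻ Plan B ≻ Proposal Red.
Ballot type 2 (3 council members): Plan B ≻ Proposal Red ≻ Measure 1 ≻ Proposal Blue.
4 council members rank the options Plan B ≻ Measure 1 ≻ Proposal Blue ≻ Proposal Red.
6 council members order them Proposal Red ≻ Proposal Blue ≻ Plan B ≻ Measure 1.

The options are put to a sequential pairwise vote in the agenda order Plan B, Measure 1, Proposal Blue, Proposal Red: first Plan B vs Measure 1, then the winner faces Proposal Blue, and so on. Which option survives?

Round 1: Plan B vs Measure 1 — 13–4, Plan B advances.
Round 2: Plan B vs Proposal Blue — 7–10, Proposal Blue advances.
Round 3: Proposal Blue vs Proposal Red — 8–9, Proposal Red advances.
Proposal Red survives the agenda.

Proposal Red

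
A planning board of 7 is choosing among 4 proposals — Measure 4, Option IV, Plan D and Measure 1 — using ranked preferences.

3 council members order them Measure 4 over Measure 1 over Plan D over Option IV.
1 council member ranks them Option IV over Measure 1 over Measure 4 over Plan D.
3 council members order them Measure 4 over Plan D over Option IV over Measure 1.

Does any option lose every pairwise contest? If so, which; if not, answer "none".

none

Pairwise majorities:
Measure 4 vs Option IV: Measure 4, 6–1.
Measure 4 vs Plan D: 7 to 0, Measure 4.
Measure 4 vs Measure 1: Measure 4 preferred on 3+3 = 6 ballots; Measure 4 wins 6–1.
Option IV vs Plan D: Option IV is ranked higher on 1 ballot, Plan D on 6. Plan D wins 6–1.
Option IV vs Measure 1: Option IV wins 4–3.
Plan D vs Measure 1: 3 for Plan D, 4 for Measure 1 — Measure 1 by 4–3.
Every option wins at least one matchup (Measure 4 beats Option IV; Option IV beats Measure 1; Plan D beats Option IV; Measure 1 beats Plan D), so there is no Condorcet loser.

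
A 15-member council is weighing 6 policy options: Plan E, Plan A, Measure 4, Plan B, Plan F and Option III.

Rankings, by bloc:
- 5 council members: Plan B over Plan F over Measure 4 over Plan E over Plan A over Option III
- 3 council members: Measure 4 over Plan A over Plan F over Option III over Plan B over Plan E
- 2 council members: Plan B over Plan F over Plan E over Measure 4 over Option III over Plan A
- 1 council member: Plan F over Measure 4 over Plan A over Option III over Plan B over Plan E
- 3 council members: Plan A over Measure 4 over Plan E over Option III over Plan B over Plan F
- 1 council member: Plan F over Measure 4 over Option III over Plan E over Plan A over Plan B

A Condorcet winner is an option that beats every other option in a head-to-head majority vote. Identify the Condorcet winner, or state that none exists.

Head-to-head results (15 council members):
Plan E vs Plan A: 5+2+1 = 8 for Plan E, 7 for Plan A — Plan E by 8–7.
Plan E vs Measure 4: Plan E is ranked higher on 2 ballots, Measure 4 on 13. Measure 4 wins 13–2.
Plan E vs Plan B: 4 to 11, Plan B.
Plan E vs Plan F: Plan E preferred on 3 ballots; Plan F wins 12–3.
Plan E vs Option III: Plan E is ranked higher on 5+2+3 = 10 ballots, Option III on 5. Plan E wins 10–5.
Plan A vs Measure 4: 3 to 12, Measure 4.
Plan A vs Plan B: Plan A preferred on 3+1+3+1 = 8 ballots; Plan A wins 8–7.
Plan A vs Plan F: 3+3 = 6 for Plan A, 9 for Plan F — Plan F by 9–6.
Plan A vs Option III: 5+3+1+3 = 12 for Plan A, 3 for Option III — Plan A by 12–3.
Measure 4 vs Plan B: Measure 4 preferred on 3+1+3+1 = 8 ballots; Measure 4 wins 8–7.
Measure 4 vs Plan F: Measure 4 preferred on 3+3 = 6 ballots; Plan F wins 9–6.
Measure 4 vs Option III: Measure 4 is ranked higher on 5+3+2+1+3+1 = 15 ballots, Option III on 0. Measure 4 wins 15–0.
Plan B vs Plan F: 5+2+3 = 10 for Plan B, 5 for Plan F — Plan B by 10–5.
Plan B vs Option III: Plan B preferred on 5+2 = 7 ballots; Option III wins 8–7.
Plan F vs Option III: Plan F preferred on 5+3+2+1+1 = 12 ballots; Plan F wins 12–3.
No option is unbeaten: Plan E loses to Measure 4; Plan A loses to Plan E; Measure 4 loses to Plan F; Plan B loses to Plan A; Plan F loses to Plan B; Option III loses to Plan E. In particular Plan E > Plan A > Plan B > Plan E is a majority cycle — no Condorcet winner exists.

none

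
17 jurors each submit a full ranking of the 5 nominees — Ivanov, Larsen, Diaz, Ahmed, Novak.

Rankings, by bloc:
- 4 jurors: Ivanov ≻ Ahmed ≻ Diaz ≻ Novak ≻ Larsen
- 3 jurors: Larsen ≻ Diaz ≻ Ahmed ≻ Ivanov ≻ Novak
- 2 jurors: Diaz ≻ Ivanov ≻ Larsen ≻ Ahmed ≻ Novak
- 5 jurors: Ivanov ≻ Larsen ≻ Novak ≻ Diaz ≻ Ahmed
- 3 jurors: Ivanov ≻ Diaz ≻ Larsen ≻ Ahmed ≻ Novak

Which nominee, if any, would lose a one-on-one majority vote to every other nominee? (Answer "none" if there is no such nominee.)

Novak

Pairwise majorities:
Ivanov vs Larsen: 4+2+5+3 = 14 for Ivanov, 3 for Larsen — Ivanov by 14–3.
Ivanov–Diaz: Ivanov 12–5.
Ivanov vs Ahmed: 14 to 3, Ivanov.
Ivanov vs Novak: Ivanov, 17–0.
Larsen vs Diaz: Diaz, 9–8.
Larsen vs Ahmed: Larsen wins 13–4.
Larsen vs Novak: Larsen preferred on 3+2+5+3 = 13 ballots; Larsen wins 13–4.
Diaz vs Ahmed: Diaz, 13–4.
Diaz–Novak: Diaz 12–5.
Ahmed vs Novak: 12 to 5, Ahmed.
Novak is beaten in every head-to-head and is the Condorcet loser.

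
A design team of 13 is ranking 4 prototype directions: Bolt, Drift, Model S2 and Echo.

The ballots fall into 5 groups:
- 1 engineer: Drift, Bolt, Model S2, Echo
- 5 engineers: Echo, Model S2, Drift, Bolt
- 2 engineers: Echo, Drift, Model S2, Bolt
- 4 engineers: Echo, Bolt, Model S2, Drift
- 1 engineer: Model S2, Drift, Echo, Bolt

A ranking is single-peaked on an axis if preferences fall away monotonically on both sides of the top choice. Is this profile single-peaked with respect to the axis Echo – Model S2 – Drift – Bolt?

Axis positions: Echo=1, Model S2=2, Drift=3, Bolt=4.
Group 1 (peak Drift at position 3): ranking walks positions 3-4-2-1, expanding outward from the peak — single-peaked.
Group 2 (peak Echo at position 1): ranking walks positions 1-2-3-4, expanding outward from the peak — single-peaked.
Group 3: ranking walks positions 1-3-2-4; Drift is ranked above Model S2 even though Model S2 lies between Drift and the peak Echo on the axis — preferences dip and rise again. Not single-peaked.
Group 4: ranking walks positions 1-4-2-3; Bolt is ranked above Model S2 even though Model S2 lies between Bolt and the peak Echo on the axis — preferences dip and rise again. Not single-peaked.
Group 5 (peak Model S2 at position 2): ranking walks positions 2-3-1-4, expanding outward from the peak — single-peaked.
Group 3 violates single-peakedness, so the profile is not single-peaked on this axis.

no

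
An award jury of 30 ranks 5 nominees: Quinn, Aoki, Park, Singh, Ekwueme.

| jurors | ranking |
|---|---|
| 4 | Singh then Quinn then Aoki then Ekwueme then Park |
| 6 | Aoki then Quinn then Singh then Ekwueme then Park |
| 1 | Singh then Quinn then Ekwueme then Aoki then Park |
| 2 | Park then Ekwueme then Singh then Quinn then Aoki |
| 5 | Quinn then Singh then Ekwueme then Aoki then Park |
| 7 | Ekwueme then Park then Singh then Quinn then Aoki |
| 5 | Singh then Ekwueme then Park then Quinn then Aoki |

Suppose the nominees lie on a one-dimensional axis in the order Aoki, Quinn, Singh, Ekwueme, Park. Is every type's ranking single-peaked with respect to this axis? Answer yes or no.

Axis positions: Aoki=1, Quinn=2, Singh=3, Ekwueme=4, Park=5.
Type 1 (peak Singh at position 3): ranking walks positions 3-2-1-4-5, expanding outward from the peak — single-peaked.
Type 2 (peak Aoki at position 1): ranking walks positions 1-2-3-4-5, expanding outward from the peak — single-peaked.
Type 3 (peak Singh at position 3): ranking walks positions 3-2-4-1-5, expanding outward from the peak — single-peaked.
Type 4 (peak Park at position 5): ranking walks positions 5-4-3-2-1, expanding outward from the peak — single-peaked.
Type 5 (peak Quinn at position 2): ranking walks positions 2-3-4-1-5, expanding outward from the peak — single-peaked.
Type 6 (peak Ekwueme at position 4): ranking walks positions 4-5-3-2-1, expanding outward from the peak — single-peaked.
Type 7 (peak Singh at position 3): ranking walks positions 3-4-5-2-1, expanding outward from the peak — single-peaked.
Every ranking is single-peaked on this axis.

yes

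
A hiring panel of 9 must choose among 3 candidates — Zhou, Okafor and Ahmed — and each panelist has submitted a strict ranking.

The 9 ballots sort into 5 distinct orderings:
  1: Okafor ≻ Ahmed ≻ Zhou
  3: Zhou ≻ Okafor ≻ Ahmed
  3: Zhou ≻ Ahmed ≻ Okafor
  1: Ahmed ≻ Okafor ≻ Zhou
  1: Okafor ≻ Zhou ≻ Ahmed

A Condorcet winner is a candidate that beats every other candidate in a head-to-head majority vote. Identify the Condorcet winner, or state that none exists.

Zhou

Check each pair by majority over 9 ballots:
Zhou vs Okafor: Zhou wins 6–3.
Zhou vs Ahmed: Zhou preferred on 3+3+1 = 7 ballots; Zhou wins 7–2.
Okafor vs Ahmed: Okafor preferred on 1+3+1 = 5 ballots; Okafor wins 5–4.
Zhou wins every pairwise contest, so Zhou is the Condorcet winner.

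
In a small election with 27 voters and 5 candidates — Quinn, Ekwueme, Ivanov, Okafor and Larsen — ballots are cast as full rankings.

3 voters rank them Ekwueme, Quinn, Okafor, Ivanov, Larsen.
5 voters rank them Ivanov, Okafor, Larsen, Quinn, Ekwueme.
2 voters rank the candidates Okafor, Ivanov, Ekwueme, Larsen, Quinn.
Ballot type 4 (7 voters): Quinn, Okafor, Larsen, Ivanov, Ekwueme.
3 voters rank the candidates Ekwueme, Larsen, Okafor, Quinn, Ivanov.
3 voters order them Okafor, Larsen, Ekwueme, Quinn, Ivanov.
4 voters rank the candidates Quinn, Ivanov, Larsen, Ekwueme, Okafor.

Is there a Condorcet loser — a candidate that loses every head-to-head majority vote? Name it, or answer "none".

Ekwueme

Pairwise majorities:
Quinn vs Ekwueme: 16 to 11, Quinn.
Quinn vs Ivanov: 20 to 7, Quinn.
Quinn–Okafor: Quinn 14–13.
Quinn vs Larsen: Quinn is ranked higher on 3+7+4 = 14 ballots, Larsen on 13. Quinn wins 14–13.
Ekwueme vs Ivanov: Ivanov wins 18–9.
Ekwueme vs Okafor: Okafor, 17–10.
Ekwueme–Larsen: Larsen 19–8.
Ivanov vs Okafor: 9 to 18, Okafor.
Ivanov vs Larsen: Ivanov, 14–13.
Okafor vs Larsen: 3+5+2+7+3 = 20 for Okafor, 7 for Larsen — Okafor by 20–7.
Ekwueme loses to every other candidate — it is the Condorcet loser.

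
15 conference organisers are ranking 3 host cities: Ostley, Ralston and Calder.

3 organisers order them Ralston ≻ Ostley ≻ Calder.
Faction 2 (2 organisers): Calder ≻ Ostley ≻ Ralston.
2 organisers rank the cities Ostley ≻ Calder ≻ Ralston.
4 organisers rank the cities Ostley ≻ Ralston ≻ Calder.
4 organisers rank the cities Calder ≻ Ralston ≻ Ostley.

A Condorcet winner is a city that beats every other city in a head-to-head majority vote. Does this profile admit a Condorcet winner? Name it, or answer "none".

Check each pair by majority over 15 ballots:
Ostley vs Ralston: Ostley wins 8–7.
Ostley–Calder: Ostley 9–6.
Ralston vs Calder: Calder wins 8–7.
Only Ostley has no losses; Ostley is the Condorcet winner.

Ostley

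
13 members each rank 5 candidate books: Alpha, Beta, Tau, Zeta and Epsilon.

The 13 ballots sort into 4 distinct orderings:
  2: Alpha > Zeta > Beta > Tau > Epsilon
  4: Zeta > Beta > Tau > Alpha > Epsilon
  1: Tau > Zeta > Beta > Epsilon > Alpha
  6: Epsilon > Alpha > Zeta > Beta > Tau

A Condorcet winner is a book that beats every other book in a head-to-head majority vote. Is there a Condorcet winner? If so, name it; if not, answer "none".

none

Pairwise majorities:
Alpha–Beta: Alpha 8–5.
Alpha vs Tau: Alpha, 8–5.
Alpha vs Zeta: Alpha wins 8–5.
Alpha vs Epsilon: Epsilon, 7–6.
Beta vs Tau: Beta, 12–1.
Beta vs Zeta: Zeta, 13–0.
Beta vs Epsilon: Beta, 7–6.
Tau–Zeta: Zeta 12–1.
Tau vs Epsilon: Tau wins 7–6.
Zeta vs Epsilon: Zeta wins 7–6.
No book is unbeaten: Alpha loses to Epsilon; Beta loses to Alpha; Tau loses to Alpha; Zeta loses to Alpha; Epsilon loses to Beta. In particular Alpha → Beta → Epsilon → Alpha is a majority cycle — no Condorcet winner exists.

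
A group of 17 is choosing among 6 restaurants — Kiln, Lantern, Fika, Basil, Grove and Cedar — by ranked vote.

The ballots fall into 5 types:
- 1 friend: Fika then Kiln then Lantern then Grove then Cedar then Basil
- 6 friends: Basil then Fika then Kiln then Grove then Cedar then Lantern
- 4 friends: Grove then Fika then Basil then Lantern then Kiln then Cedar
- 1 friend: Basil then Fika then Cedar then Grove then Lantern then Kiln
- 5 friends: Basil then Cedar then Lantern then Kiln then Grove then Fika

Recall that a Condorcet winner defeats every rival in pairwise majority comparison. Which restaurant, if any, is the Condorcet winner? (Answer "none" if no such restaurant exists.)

Check each pair by majority over 17 ballots:
Kiln vs Lantern: Lantern wins 10–7.
Kiln vs Fika: Kiln is ranked higher on 5 ballots, Fika on 12. Fika wins 12–5.
Kiln vs Basil: Kiln is ranked higher on 1 ballot, Basil on 16. Basil wins 16–1.
Kiln vs Grove: Kiln is ranked higher on 1+6+5 = 12 ballots, Grove on 5. Kiln wins 12–5.
Kiln vs Cedar: Kiln preferred on 1+6+4 = 11 ballots; Kiln wins 11–6.
Lantern–Fika: Fika 12–5.
Lantern vs Basil: Basil wins 16–1.
Lantern vs Grove: Lantern is ranked higher on 1+5 = 6 ballots, Grove on 11. Grove wins 11–6.
Lantern vs Cedar: Cedar wins 12–5.
Fika vs Basil: Fika preferred on 1+4 = 5 ballots; Basil wins 12–5.
Fika vs Grove: Fika is ranked higher on 1+6+1 = 8 ballots, Grove on 9. Grove wins 9–8.
Fika vs Cedar: Fika wins 12–5.
Basil vs Grove: Basil, 12–5.
Basil vs Cedar: 16 to 1, Basil.
Grove vs Cedar: Grove is ranked higher on 1+6+4 = 11 ballots, Cedar on 6. Grove wins 11–6.
Only Basil has no losses; Basil is the Condorcet winner.

Basil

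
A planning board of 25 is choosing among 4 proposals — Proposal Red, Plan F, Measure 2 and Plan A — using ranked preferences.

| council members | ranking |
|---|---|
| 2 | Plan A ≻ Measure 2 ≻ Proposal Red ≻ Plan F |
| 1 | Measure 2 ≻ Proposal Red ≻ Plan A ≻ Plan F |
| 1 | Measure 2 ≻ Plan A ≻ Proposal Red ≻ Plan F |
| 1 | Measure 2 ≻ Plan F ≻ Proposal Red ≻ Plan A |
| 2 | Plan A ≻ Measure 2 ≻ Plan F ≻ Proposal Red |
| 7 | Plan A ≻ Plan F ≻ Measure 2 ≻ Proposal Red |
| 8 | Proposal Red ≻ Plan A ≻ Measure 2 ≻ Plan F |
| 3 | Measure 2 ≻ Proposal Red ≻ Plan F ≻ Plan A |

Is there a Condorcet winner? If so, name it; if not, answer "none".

none

Head-to-head results (25 council members):
Proposal Red vs Plan F: Proposal Red is ranked higher on 2+1+1+8+3 = 15 ballots, Plan F on 10. Proposal Red wins 15–10.
Proposal Red vs Measure 2: Proposal Red is ranked higher on 8 ballots, Measure 2 on 17. Measure 2 wins 17–8.
Proposal Red–Plan A: Proposal Red 13–12.
Plan F vs Measure 2: Measure 2 wins 18–7.
Plan F vs Plan A: Plan F is ranked higher on 1+3 = 4 ballots, Plan A on 21. Plan A wins 21–4.
Measure 2 vs Plan A: Plan A, 19–6.
No option is unbeaten: Proposal Red loses to Measure 2; Plan F loses to Proposal Red; Measure 2 loses to Plan A; Plan A loses to Proposal Red. In particular Proposal Red → Plan A → Measure 2 → Proposal Red is a majority cycle — no Condorcet winner exists.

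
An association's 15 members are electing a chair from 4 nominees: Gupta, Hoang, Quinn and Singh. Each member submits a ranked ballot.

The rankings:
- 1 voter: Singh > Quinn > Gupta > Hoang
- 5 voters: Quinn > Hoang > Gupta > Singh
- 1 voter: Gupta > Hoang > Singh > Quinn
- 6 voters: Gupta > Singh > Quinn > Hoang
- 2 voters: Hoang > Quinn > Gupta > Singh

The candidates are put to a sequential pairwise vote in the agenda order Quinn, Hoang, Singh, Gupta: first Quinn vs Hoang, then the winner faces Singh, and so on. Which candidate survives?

Round 1: Quinn vs Hoang — 12–3, Quinn advances.
Round 2: Quinn vs Singh — 7–8, Singh advances.
Round 3: Singh vs Gupta — 1–14, Gupta advances.
Gupta survives the agenda.

Gupta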